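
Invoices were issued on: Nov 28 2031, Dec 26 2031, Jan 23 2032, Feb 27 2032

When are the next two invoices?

Mar 26 2032, Apr 23 2032

Gaps: 28, 28, 35 days — a mix of 28 and 35. Every date is a Friday.
Each is the 4th Friday of its month.
4th Friday of March 2032: Mar 26 2032.
April 2032 — 4th Friday is Apr 23 2032.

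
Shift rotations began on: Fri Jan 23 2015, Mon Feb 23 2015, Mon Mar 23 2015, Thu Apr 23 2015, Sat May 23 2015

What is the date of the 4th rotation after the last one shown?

The day-of-month is always 23 (31, 28, 31, 30 days between events).
So this recurs on the 23rd of each month.
June 2015: Tue Jun 23 2015.
July 2015: Thu Jul 23 2015.
Next: August 2015 → Sun Aug 23 2015.
Next: September 2015 → Wed Sep 23 2015.

Wed Sep 23 2015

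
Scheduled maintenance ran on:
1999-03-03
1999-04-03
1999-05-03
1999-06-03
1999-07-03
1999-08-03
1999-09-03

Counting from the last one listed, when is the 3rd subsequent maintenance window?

The day-of-month is always 3 (31, 30, 31, 30, 31, 31 days between events).
So this recurs on the 3rd of each month.
October 1999: 1999-10-03.
November 1999: 1999-11-03.
Next: December 1999 → 1999-12-03.

1999-12-03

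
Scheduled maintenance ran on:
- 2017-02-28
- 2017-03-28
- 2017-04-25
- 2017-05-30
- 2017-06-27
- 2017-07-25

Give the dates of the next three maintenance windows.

These are Tuesdays with 28, 28, 35, 28, 28-day gaps.
Each is the final Tuesday of its month — 2017-05-30 is past the 28th, so '4th Tuesday' doesn't fit.
Last Tuesday of August 2017: 2017-08-29.
September 2017 ends with Tuesday 2017-09-26.
October 2017 ends with Tuesday 2017-10-31.

2017-08-29, 2017-09-26, 2017-10-31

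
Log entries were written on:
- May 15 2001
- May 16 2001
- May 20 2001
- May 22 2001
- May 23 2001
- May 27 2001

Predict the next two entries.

Every event lands on a Tuesday or Wednesday or Sunday (gaps cycle 1, 4, 2, 1, 4).
So the schedule is: every Tuesday, Wednesday and Sunday.
Next Tuesday: May 29 2001.
Next Wednesday: May 30 2001.

May 29 2001, May 30 2001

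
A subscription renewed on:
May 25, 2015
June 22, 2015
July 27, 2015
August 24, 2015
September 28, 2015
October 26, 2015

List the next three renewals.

Gaps: 28, 35, 28, 35, 28 days — a mix of 28 and 35. Every date is a Monday.
Each is the 4th Monday of its month.
November 2015 — 4th Monday is November 23, 2015.
4th Monday of December 2015: December 28, 2015.
4th Monday of January 2016: January 25, 2016.

November 23, 2015; December 28, 2015; January 25, 2016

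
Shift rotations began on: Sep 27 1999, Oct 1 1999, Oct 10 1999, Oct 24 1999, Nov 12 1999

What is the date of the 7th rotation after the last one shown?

Aug 11 2000

The spacing grows by 5 each time: 4, 9, 14, 19 days.
Next gap: 24 days. Nov 12 1999 + 24 days = Dec 6 1999.
Next gap: 29 days. Dec 6 1999 + 29 days = Jan 4 2000.
Next gap: 34 days. Jan 4 2000 + 34 days = Feb 7 2000.
Next gap: 39 days. Feb 7 2000 + 39 days = Mar 17 2000.
Next gap: 44 days. Mar 17 2000 + 44 days = Apr 30 2000.
Next gap: 49 days. Apr 30 2000 + 49 days = Jun 18 2000.
Next gap: 54 days. Jun 18 2000 + 54 days = Aug 11 2000.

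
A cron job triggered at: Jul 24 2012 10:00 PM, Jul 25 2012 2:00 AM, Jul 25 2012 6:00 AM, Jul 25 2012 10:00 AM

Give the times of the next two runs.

Gaps: 4, 4, 4 hours — each event is 4 hours after the previous one.
Jul 25 2012 10:00 AM + 4 h = Jul 25 2012 2:00 PM.
Jul 25 2012 2:00 PM + 4 h = Jul 25 2012 6:00 PM.

Jul 25 2012 2:00 PM, Jul 25 2012 6:00 PM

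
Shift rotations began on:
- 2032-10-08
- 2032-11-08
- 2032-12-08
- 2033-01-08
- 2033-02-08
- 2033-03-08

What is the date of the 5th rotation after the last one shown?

2033-08-08

The day-of-month is always 8 (31, 30, 31, 31, 28 days between events).
So this recurs on the 8th of each month.
April 2033: 2033-04-08.
Next: May 2033 → 2033-05-08.
Next: June 2033 → 2033-06-08.
July 2033: 2033-07-08.
Next: August 2033 → 2033-08-08.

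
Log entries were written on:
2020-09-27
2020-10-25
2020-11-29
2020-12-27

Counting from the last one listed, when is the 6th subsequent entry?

2021-06-27

Every date is a Sunday; gaps 28, 35, 28 days.
Each is the last Sunday of its month (at least one falls on the 29th or later, ruling out '4th Sunday').
January 2021 ends with Sunday 2021-01-31.
February 2021 ends with Sunday 2021-02-28.
March 2021 ends with Sunday 2021-03-28.
Last Sunday of April 2021: 2021-04-25.
May 2021 ends with Sunday 2021-05-30.
June 2021 ends with Sunday 2021-06-27.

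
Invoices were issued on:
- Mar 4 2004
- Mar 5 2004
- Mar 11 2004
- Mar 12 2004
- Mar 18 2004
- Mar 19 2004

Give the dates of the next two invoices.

Mar 25 2004, Mar 26 2004

Gaps: 1, 6, 1, 6, 1 days — not constant, but cyclic with period 2.
The events fall on every Thursday and Friday.
Next Thursday: Mar 25 2004.
The following Friday is Mar 26 2004.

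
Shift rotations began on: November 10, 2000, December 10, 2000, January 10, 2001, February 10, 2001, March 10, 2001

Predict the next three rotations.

Each date is the 10th; the gaps (30, 31, 31, 28) track the month lengths.
The rule is the 10th of each month.
April 2001: April 10, 2001.
May 2001: May 10, 2001.
June 2001: June 10, 2001.

April 10, 2001; May 10, 2001; June 10, 2001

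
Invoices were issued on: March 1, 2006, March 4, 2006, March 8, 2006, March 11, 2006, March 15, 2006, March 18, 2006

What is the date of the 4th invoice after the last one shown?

April 1, 2006

The gap pattern 3, 4, 3, 4, 3 repeats every 2 events.
These are the Wednesdays and Saturdays of each week.
The following Wednesday is March 22, 2006.
Next Saturday: March 25, 2006.
The following Wednesday is March 29, 2006.
Next Saturday: April 1, 2006.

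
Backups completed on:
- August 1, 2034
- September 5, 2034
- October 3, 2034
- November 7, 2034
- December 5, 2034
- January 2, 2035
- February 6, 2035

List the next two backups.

March 6, 2035; April 3, 2035

All dates are Tuesdays, 35, 28, 35, 28, 28, 35 days apart.
Specifically, the 1st Tuesday of each month.
March 2035 — 1st Tuesday is March 6, 2035.
April 2035 — 1st Tuesday is April 3, 2035.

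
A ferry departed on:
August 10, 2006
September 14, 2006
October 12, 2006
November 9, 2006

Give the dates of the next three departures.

December 14, 2006; January 11, 2007; February 8, 2007

Gaps: 35, 28, 28 days — a mix of 28 and 35. Every date is a Thursday.
Each is the 2nd Thursday of its month.
December 2006 — 2nd Thursday is December 14, 2006.
2nd Thursday of January 2007: January 11, 2007.
February 2007 — 2nd Thursday is February 8, 2007.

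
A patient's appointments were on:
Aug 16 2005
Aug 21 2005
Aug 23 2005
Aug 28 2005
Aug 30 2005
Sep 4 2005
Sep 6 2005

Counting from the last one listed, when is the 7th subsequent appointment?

Oct 2 2005

Every event lands on a Tuesday or Sunday (gaps cycle 5, 2, 5, 2, 5, 2).
So the schedule is: every Tuesday and Sunday.
The following Sunday is Sep 11 2005.
Next Tuesday: Sep 13 2005.
Next Sunday: Sep 18 2005.
Next Tuesday: Sep 20 2005.
Next Sunday: Sep 25 2005.
Next Tuesday: Sep 27 2005.
Next Sunday: Oct 2 2005.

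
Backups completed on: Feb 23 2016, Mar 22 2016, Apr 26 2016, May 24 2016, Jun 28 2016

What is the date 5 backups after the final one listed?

Gaps: 28, 35, 28, 35 days — a mix of 28 and 35. Every date is a Tuesday.
Each is the 4th Tuesday of its month.
July 2016 — 4th Tuesday is Jul 26 2016.
August 2016 — 4th Tuesday is Aug 23 2016.
4th Tuesday of September 2016: Sep 27 2016.
October 2016 — 4th Tuesday is Oct 25 2016.
4th Tuesday of November 2016: Nov 22 2016.

Nov 22 2016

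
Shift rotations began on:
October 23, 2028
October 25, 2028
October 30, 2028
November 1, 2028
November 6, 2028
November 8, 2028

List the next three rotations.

Every event lands on a Monday or Wednesday (gaps cycle 2, 5, 2, 5, 2).
So the schedule is: every Monday and Wednesday.
The following Monday is November 13, 2028.
Next Wednesday: November 15, 2028.
The following Monday is November 20, 2028.

November 13, 2028; November 15, 2028; November 20, 2028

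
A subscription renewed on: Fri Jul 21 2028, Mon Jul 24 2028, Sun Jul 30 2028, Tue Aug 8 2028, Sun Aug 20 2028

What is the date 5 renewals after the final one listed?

Sun Dec 3 2028

Gaps: 3, 6, 9, 12 days — each gap is 3 larger than the previous one.
Next gap: 15 days. Sun Aug 20 2028 + 15 days = Mon Sep 4 2028.
Next gap: 18 days. Mon Sep 4 2028 + 18 days = Fri Sep 22 2028.
Next gap: 21 days. Fri Sep 22 2028 + 21 days = Fri Oct 13 2028.
Next gap: 24 days. Fri Oct 13 2028 + 24 days = Mon Nov 6 2028.
Next gap: 27 days. Mon Nov 6 2028 + 27 days = Sun Dec 3 2028.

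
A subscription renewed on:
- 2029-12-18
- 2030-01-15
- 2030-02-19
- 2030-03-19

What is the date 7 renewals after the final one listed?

2030-10-15

These are Tuesdays at 28- or 35-day spacing (28, 35, 28).
The pattern: 3rd Tuesday of the month.
3rd Tuesday of April 2030: 2030-04-16.
May 2030 — 3rd Tuesday is 2030-05-21.
June 2030 — 3rd Tuesday is 2030-06-18.
July 2030 — 3rd Tuesday is 2030-07-16.
August 2030 — 3rd Tuesday is 2030-08-20.
September 2030 — 3rd Tuesday is 2030-09-17.
October 2030 — 3rd Tuesday is 2030-10-15.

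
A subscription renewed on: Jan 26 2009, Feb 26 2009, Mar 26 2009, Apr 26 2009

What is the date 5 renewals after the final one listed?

Sep 26 2009

Gaps: 31, 28, 31 days — not constant. Every event is on the 26th of the month.
Pattern: the 26th of each month.
May 2009: May 26 2009.
June 2009: Jun 26 2009.
July 2009: Jul 26 2009.
Next: August 2009 → Aug 26 2009.
Next: September 2009 → Sep 26 2009.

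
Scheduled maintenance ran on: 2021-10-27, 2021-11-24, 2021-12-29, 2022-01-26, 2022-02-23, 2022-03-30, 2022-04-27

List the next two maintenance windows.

Every date is a Wednesday; gaps 28, 35, 28, 28, 35, 28 days.
Each is the last Wednesday of its month (at least one falls on the 29th or later, ruling out '4th Wednesday').
May 2022 ends with Wednesday 2022-05-25.
Last Wednesday of June 2022: 2022-06-29.

2022-05-25, 2022-06-29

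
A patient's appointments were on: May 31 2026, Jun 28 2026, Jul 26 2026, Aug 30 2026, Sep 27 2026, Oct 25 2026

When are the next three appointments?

Nov 29 2026, Dec 27 2026, Jan 31 2027

Every date is a Sunday; gaps 28, 28, 35, 28, 28 days.
Each is the last Sunday of its month (at least one falls on the 29th or later, ruling out '4th Sunday').
Last Sunday of November 2026: Nov 29 2026.
Last Sunday of December 2026: Dec 27 2026.
January 2027 ends with Sunday Jan 31 2027.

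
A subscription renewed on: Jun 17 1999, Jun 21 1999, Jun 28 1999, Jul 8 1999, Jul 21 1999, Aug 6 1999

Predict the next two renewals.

Intervals are 4, 7, 10, 13, 16 days — an arithmetic progression with common difference 3.
Next gap: 19 days. Aug 6 1999 + 19 days = Aug 25 1999.
Next gap: 22 days. Aug 25 1999 + 22 days = Sep 16 1999.

Aug 25 1999, Sep 16 1999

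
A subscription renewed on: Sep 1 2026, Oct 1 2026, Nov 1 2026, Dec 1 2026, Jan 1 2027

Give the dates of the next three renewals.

The day-of-month is always 1 (30, 31, 30, 31 days between events).
So this recurs on the 1st of each month.
Next: February 2027 → Feb 1 2027.
March 2027: Mar 1 2027.
April 2027: Apr 1 2027.

Feb 1 2027, Mar 1 2027, Apr 1 2027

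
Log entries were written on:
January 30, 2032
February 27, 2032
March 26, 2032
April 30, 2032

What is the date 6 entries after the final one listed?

All Fridays; the gaps (28, 28, 35) vary with month length.
This is the last Friday of each month.
Last Friday of May 2032: May 28, 2032.
Last Friday of June 2032: June 25, 2032.
July 2032 ends with Friday July 30, 2032.
August 2032 ends with Friday August 27, 2032.
September 2032 ends with Friday September 24, 2032.
October 2032 ends with Friday October 29, 2032.

October 29, 2032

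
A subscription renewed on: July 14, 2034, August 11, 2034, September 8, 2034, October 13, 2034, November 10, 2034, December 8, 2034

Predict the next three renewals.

These are Fridays at 28- or 35-day spacing (28, 28, 35, 28, 28).
The pattern: 2nd Friday of the month.
2nd Friday of January 2035: January 12, 2035.
2nd Friday of February 2035: February 9, 2035.
2nd Friday of March 2035: March 9, 2035.

January 12, 2035; February 9, 2035; March 9, 2035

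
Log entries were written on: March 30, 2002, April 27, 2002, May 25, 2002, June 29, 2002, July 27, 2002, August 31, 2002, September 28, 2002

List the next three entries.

These are Saturdays with 28, 28, 35, 28, 35, 28-day gaps.
Each is the final Saturday of its month — March 30, 2002 is past the 28th, so '4th Saturday' doesn't fit.
Last Saturday of October 2002: October 26, 2002.
Last Saturday of November 2002: November 30, 2002.
December 2002 ends with Saturday December 28, 2002.

October 26, 2002; November 30, 2002; December 28, 2002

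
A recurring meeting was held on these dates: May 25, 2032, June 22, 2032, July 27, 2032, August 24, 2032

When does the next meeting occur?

Gaps: 28, 35, 28 days — a mix of 28 and 35. Every date is a Tuesday.
Each is the 4th Tuesday of its month.
September 2032 — 4th Tuesday is September 28, 2032.

September 28, 2032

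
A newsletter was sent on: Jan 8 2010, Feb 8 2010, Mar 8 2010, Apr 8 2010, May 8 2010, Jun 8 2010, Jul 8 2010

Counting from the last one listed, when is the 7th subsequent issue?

Each date is the 8th; the gaps (31, 28, 31, 30, 31, 30) track the month lengths.
The rule is the 8th of each month.
August 2010: Aug 8 2010.
September 2010: Sep 8 2010.
Next: October 2010 → Oct 8 2010.
November 2010: Nov 8 2010.
December 2010: Dec 8 2010.
Next: January 2011 → Jan 8 2011.
February 2011: Feb 8 2011.

Feb 8 2011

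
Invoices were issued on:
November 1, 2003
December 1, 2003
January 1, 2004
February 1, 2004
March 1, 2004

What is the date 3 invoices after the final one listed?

Each date is the 1st; the gaps (30, 31, 31, 29) track the month lengths.
The rule is the 1st of each month.
April 2004: April 1, 2004.
May 2004: May 1, 2004.
June 2004: June 1, 2004.

June 1, 2004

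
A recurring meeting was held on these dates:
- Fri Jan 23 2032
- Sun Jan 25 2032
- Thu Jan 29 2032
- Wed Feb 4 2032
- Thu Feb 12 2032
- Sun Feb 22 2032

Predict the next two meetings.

Intervals are 2, 4, 6, 8, 10 days — an arithmetic progression with common difference 2.
Next gap: 12 days. Sun Feb 22 2032 + 12 days = Fri Mar 5 2032.
Next gap: 14 days. Fri Mar 5 2032 + 14 days = Fri Mar 19 2032.

Fri Mar 5 2032, Fri Mar 19 2032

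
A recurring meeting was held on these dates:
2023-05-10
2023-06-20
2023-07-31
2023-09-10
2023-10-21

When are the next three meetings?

2023-12-01, 2024-01-11, 2024-02-21

Every event comes 41 days after the last (41, 41, 41, 41).
2023-10-21 + 41 days = 2023-12-01.
2023-12-01 + 41 days = 2024-01-11.
2024-01-11 + 41 days = 2024-02-21.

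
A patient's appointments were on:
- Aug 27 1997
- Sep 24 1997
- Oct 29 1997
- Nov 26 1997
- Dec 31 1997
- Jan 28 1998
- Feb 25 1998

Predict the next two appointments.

Every date is a Wednesday; gaps 28, 35, 28, 35, 28, 28 days.
Each is the last Wednesday of its month (at least one falls on the 29th or later, ruling out '4th Wednesday').
March 1998 ends with Wednesday Mar 25 1998.
Last Wednesday of April 1998: Apr 29 1998.

Mar 25 1998, Apr 29 1998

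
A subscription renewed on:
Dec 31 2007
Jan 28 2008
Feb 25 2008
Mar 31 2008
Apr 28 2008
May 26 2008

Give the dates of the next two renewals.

Jun 30 2008, Jul 28 2008

Every date is a Monday; gaps 28, 28, 35, 28, 28 days.
Each is the last Monday of its month (at least one falls on the 29th or later, ruling out '4th Monday').
June 2008 ends with Monday Jun 30 2008.
Last Monday of July 2008: Jul 28 2008.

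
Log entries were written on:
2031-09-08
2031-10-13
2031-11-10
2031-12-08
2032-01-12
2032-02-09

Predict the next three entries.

2032-03-08, 2032-04-12, 2032-05-10

Gaps: 35, 28, 28, 35, 28 days — a mix of 28 and 35. Every date is a Monday.
Each is the 2nd Monday of its month.
2nd Monday of March 2032: 2032-03-08.
April 2032 — 2nd Monday is 2032-04-12.
2nd Monday of May 2032: 2032-05-10.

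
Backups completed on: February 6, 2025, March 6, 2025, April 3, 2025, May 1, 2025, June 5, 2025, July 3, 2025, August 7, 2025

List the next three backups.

September 4, 2025; October 2, 2025; November 6, 2025

These are Thursdays at 28- or 35-day spacing (28, 28, 28, 35, 28, 35).
The pattern: 1st Thursday of the month.
1st Thursday of September 2025: September 4, 2025.
October 2025 — 1st Thursday is October 2, 2025.
1st Thursday of November 2025: November 6, 2025.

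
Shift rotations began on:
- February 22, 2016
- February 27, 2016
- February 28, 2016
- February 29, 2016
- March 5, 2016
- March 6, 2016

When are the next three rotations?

The gap pattern 5, 1, 1, 5, 1 repeats every 3 events.
These are the Mondays, Saturdays and Sundays of each week.
Next Monday: March 7, 2016.
The following Saturday is March 12, 2016.
Next Sunday: March 13, 2016.

March 7, 2016; March 12, 2016; March 13, 2016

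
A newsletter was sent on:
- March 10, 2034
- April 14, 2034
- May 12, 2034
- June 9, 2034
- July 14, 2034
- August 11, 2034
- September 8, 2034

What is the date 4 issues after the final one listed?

January 12, 2035

Gaps: 35, 28, 28, 35, 28, 28 days — a mix of 28 and 35. Every date is a Friday.
Each is the 2nd Friday of its month.
2nd Friday of October 2034: October 13, 2034.
November 2034 — 2nd Friday is November 10, 2034.
2nd Friday of December 2034: December 8, 2034.
January 2035 — 2nd Friday is January 12, 2035.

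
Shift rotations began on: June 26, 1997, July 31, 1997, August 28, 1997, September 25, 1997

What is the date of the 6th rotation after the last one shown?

March 26, 1998

Every date is a Thursday; gaps 35, 28, 28 days.
Each is the last Thursday of its month (at least one falls on the 29th or later, ruling out '4th Thursday').
October 1997 ends with Thursday October 30, 1997.
Last Thursday of November 1997: November 27, 1997.
December 1997 ends with Thursday December 25, 1997.
Last Thursday of January 1998: January 29, 1998.
Last Thursday of February 1998: February 26, 1998.
March 1998 ends with Thursday March 26, 1998.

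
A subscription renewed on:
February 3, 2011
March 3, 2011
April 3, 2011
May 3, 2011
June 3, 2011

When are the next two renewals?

July 3, 2011; August 3, 2011

Gaps: 28, 31, 30, 31 days — not constant. Every event is on the 3rd of the month.
Pattern: the 3rd of each month.
July 2011: July 3, 2011.
August 2011: August 3, 2011.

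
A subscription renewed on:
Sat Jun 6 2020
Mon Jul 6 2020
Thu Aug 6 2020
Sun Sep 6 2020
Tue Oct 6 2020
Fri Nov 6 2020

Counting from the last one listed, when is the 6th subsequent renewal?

Thu May 6 2021

Gaps: 30, 31, 31, 30, 31 days — not constant. Every event is on the 6th of the month.
Pattern: the 6th of each month.
December 2020: Sun Dec 6 2020.
Next: January 2021 → Wed Jan 6 2021.
February 2021: Sat Feb 6 2021.
Next: March 2021 → Sat Mar 6 2021.
Next: April 2021 → Tue Apr 6 2021.
Next: May 2021 → Thu May 6 2021.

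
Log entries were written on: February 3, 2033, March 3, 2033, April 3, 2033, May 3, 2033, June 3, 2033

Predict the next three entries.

July 3, 2033; August 3, 2033; September 3, 2033

The day-of-month is always 3 (28, 31, 30, 31 days between events).
So this recurs on the 3rd of each month.
Next: July 2033 → July 3, 2033.
Next: August 2033 → August 3, 2033.
Next: September 2033 → September 3, 2033.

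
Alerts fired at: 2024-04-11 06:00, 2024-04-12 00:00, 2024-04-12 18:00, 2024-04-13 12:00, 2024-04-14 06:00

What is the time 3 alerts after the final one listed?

The interval is a steady 18 hours (18, 18, 18, 18).
2024-04-14 06:00 + 18 h = 2024-04-15 00:00.
2024-04-15 00:00 + 18 h = 2024-04-15 18:00.
2024-04-15 18:00 + 18 h = 2024-04-16 12:00.

2024-04-16 12:00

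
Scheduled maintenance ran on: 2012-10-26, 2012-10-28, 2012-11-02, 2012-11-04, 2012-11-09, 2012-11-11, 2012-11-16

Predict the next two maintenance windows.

2012-11-18, 2012-11-23

Gaps: 2, 5, 2, 5, 2, 5 days — not constant, but cyclic with period 2.
The events fall on every Friday and Sunday.
Next Sunday: 2012-11-18.
Next Friday: 2012-11-23.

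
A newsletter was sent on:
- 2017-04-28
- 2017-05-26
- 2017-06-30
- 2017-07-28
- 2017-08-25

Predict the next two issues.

These are Fridays with 28, 35, 28, 28-day gaps.
Each is the final Friday of its month — 2017-06-30 is past the 28th, so '4th Friday' doesn't fit.
Last Friday of September 2017: 2017-09-29.
Last Friday of October 2017: 2017-10-27.

2017-09-29, 2017-10-27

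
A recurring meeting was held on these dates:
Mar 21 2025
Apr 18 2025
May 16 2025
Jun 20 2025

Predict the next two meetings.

All dates are Fridays, 28, 28, 35 days apart.
Specifically, the 3rd Friday of each month.
July 2025 — 3rd Friday is Jul 18 2025.
August 2025 — 3rd Friday is Aug 15 2025.

Jul 18 2025, Aug 15 2025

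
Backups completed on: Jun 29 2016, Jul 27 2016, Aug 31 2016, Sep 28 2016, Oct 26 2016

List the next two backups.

Nov 30 2016, Dec 28 2016

All Wednesdays; the gaps (28, 35, 28, 28) vary with month length.
This is the last Wednesday of each month.
November 2016 ends with Wednesday Nov 30 2016.
December 2016 ends with Wednesday Dec 28 2016.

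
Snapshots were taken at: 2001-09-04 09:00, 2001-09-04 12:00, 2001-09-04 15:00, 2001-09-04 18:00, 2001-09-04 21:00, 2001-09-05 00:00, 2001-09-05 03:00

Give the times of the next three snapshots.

2001-09-05 06:00, 2001-09-05 09:00, 2001-09-05 12:00

Gaps: 3, 3, 3, 3, 3, 3 hours — each event is 3 hours after the previous one.
2001-09-05 03:00 + 3 h = 2001-09-05 06:00.
2001-09-05 06:00 + 3 h = 2001-09-05 09:00.
2001-09-05 09:00 + 3 h = 2001-09-05 12:00.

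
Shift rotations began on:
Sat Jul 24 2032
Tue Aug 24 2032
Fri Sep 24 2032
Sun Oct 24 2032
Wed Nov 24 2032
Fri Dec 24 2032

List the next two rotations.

Mon Jan 24 2033, Thu Feb 24 2033

The day-of-month is always 24 (31, 31, 30, 31, 30 days between events).
So this recurs on the 24th of each month.
Next: January 2033 → Mon Jan 24 2033.
February 2033: Thu Feb 24 2033.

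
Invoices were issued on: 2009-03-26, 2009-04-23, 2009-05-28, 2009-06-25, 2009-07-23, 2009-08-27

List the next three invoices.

2009-09-24, 2009-10-22, 2009-11-26

Gaps: 28, 35, 28, 28, 35 days — a mix of 28 and 35. Every date is a Thursday.
Each is the 4th Thursday of its month.
September 2009 — 4th Thursday is 2009-09-24.
4th Thursday of October 2009: 2009-10-22.
4th Thursday of November 2009: 2009-11-26.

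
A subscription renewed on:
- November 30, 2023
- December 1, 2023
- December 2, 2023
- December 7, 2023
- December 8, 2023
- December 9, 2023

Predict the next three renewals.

Every event lands on a Thursday or Friday or Saturday (gaps cycle 1, 1, 5, 1, 1).
So the schedule is: every Thursday, Friday and Saturday.
Next Thursday: December 14, 2023.
Next Friday: December 15, 2023.
Next Saturday: December 16, 2023.

December 14, 2023; December 15, 2023; December 16, 2023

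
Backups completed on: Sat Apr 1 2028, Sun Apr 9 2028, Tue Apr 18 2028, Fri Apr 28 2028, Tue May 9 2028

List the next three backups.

Gaps: 8, 9, 10, 11 days — each gap is 1 larger than the previous one.
Next gap: 12 days. Tue May 9 2028 + 12 days = Sun May 21 2028.
Next gap: 13 days. Sun May 21 2028 + 13 days = Sat Jun 3 2028.
Next gap: 14 days. Sat Jun 3 2028 + 14 days = Sat Jun 17 2028.

Sun May 21 2028, Sat Jun 3 2028, Sat Jun 17 2028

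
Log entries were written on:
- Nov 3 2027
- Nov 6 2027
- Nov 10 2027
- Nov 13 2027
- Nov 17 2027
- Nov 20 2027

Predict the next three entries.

The gap pattern 3, 4, 3, 4, 3 repeats every 2 events.
These are the Wednesdays and Saturdays of each week.
The following Wednesday is Nov 24 2027.
Next Saturday: Nov 27 2027.
Next Wednesday: Dec 1 2027.

Nov 24 2027, Nov 27 2027, Dec 1 2027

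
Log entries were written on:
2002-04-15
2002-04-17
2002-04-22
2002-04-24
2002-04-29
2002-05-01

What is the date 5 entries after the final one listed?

2002-05-20

Gaps: 2, 5, 2, 5, 2 days — not constant, but cyclic with period 2.
The events fall on every Monday and Wednesday.
The following Monday is 2002-05-06.
The following Wednesday is 2002-05-08.
Next Monday: 2002-05-13.
Next Wednesday: 2002-05-15.
Next Monday: 2002-05-20.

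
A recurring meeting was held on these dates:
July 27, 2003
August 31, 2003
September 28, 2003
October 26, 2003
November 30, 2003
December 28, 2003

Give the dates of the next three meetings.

January 25, 2004; February 29, 2004; March 28, 2004

These are Sundays with 35, 28, 28, 35, 28-day gaps.
Each is the final Sunday of its month — August 31, 2003 is past the 28th, so '4th Sunday' doesn't fit.
Last Sunday of January 2004: January 25, 2004.
February 2004 ends with Sunday February 29, 2004.
Last Sunday of March 2004: March 28, 2004.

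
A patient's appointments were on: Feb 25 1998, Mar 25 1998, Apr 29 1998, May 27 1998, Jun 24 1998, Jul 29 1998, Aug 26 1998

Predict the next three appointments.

These are Wednesdays with 28, 35, 28, 28, 35, 28-day gaps.
Each is the final Wednesday of its month — Apr 29 1998 is past the 28th, so '4th Wednesday' doesn't fit.
September 1998 ends with Wednesday Sep 30 1998.
Last Wednesday of October 1998: Oct 28 1998.
Last Wednesday of November 1998: Nov 25 1998.

Sep 30 1998, Oct 28 1998, Nov 25 1998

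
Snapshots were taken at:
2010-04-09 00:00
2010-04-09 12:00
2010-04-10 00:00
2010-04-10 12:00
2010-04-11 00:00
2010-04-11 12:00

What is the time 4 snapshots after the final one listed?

Spacing: 12, 12, 12, 12, 12 h — constant 12 h.
2010-04-11 12:00 + 12 h = 2010-04-12 00:00.
2010-04-12 00:00 + 12 h = 2010-04-12 12:00.
2010-04-12 12:00 + 12 h = 2010-04-13 00:00.
2010-04-13 00:00 + 12 h = 2010-04-13 12:00.

2010-04-13 12:00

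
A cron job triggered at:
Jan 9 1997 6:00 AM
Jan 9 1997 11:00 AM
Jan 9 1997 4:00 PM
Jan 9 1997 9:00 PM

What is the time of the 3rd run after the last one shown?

Jan 10 1997 12:00 PM

Spacing: 5, 5, 5 h — constant 5 h.
Jan 9 1997 9:00 PM + 5 h = Jan 10 1997 2:00 AM.
Jan 10 1997 2:00 AM + 5 h = Jan 10 1997 7:00 AM.
Jan 10 1997 7:00 AM + 5 h = Jan 10 1997 12:00 PM.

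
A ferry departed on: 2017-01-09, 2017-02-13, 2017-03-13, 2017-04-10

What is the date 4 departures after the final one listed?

These are Mondays at 28- or 35-day spacing (35, 28, 28).
The pattern: 2nd Monday of the month.
May 2017 — 2nd Monday is 2017-05-08.
2nd Monday of June 2017: 2017-06-12.
July 2017 — 2nd Monday is 2017-07-10.
2nd Monday of August 2017: 2017-08-14.

2017-08-14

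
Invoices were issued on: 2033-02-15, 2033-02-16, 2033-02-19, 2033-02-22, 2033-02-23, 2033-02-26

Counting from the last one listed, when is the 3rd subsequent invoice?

2033-03-05

The gap pattern 1, 3, 3, 1, 3 repeats every 3 events.
These are the Tuesdays, Wednesdays and Saturdays of each week.
Next Tuesday: 2033-03-01.
Next Wednesday: 2033-03-02.
The following Saturday is 2033-03-05.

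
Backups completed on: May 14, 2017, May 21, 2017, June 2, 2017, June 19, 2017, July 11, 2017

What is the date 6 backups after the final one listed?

March 5, 2018

Gaps: 7, 12, 17, 22 days — each gap is 5 larger than the previous one.
Next gap: 27 days. July 11, 2017 + 27 days = August 7, 2017.
Next gap: 32 days. August 7, 2017 + 32 days = September 8, 2017.
Next gap: 37 days. September 8, 2017 + 37 days = October 15, 2017.
Next gap: 42 days. October 15, 2017 + 42 days = November 26, 2017.
Next gap: 47 days. November 26, 2017 + 47 days = January 12, 2018.
Next gap: 52 days. January 12, 2018 + 52 days = March 5, 2018.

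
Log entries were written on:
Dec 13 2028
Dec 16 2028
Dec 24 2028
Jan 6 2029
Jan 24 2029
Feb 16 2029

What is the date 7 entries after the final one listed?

Dec 14 2029

The spacing grows by 5 each time: 3, 8, 13, 18, 23 days.
Next gap: 28 days. Feb 16 2029 + 28 days = Mar 16 2029.
Next gap: 33 days. Mar 16 2029 + 33 days = Apr 18 2029.
Next gap: 38 days. Apr 18 2029 + 38 days = May 26 2029.
Next gap: 43 days. May 26 2029 + 43 days = Jul 8 2029.
Next gap: 48 days. Jul 8 2029 + 48 days = Aug 25 2029.
Next gap: 53 days. Aug 25 2029 + 53 days = Oct 17 2029.
Next gap: 58 days. Oct 17 2029 + 58 days = Dec 14 2029.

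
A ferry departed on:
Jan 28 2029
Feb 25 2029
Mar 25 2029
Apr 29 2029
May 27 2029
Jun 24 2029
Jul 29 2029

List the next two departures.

All Sundays; the gaps (28, 28, 35, 28, 28, 35) vary with month length.
This is the last Sunday of each month.
August 2029 ends with Sunday Aug 26 2029.
September 2029 ends with Sunday Sep 30 2029.

Aug 26 2029, Sep 30 2029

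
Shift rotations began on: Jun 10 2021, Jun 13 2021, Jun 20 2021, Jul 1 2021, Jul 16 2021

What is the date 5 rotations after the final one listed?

The spacing grows by 4 each time: 3, 7, 11, 15 days.
Next gap: 19 days. Jul 16 2021 + 19 days = Aug 4 2021.
Next gap: 23 days. Aug 4 2021 + 23 days = Aug 27 2021.
Next gap: 27 days. Aug 27 2021 + 27 days = Sep 23 2021.
Next gap: 31 days. Sep 23 2021 + 31 days = Oct 24 2021.
Next gap: 35 days. Oct 24 2021 + 35 days = Nov 28 2021.

Nov 28 2021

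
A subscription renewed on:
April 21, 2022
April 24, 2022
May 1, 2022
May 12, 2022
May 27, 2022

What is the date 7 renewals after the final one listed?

December 30, 2022

Intervals are 3, 7, 11, 15 days — an arithmetic progression with common difference 4.
Next gap: 19 days. May 27, 2022 + 19 days = June 15, 2022.
Next gap: 23 days. June 15, 2022 + 23 days = July 8, 2022.
Next gap: 27 days. July 8, 2022 + 27 days = August 4, 2022.
Next gap: 31 days. August 4, 2022 + 31 days = September 4, 2022.
Next gap: 35 days. September 4, 2022 + 35 days = October 9, 2022.
Next gap: 39 days. October 9, 2022 + 39 days = November 17, 2022.
Next gap: 43 days. November 17, 2022 + 43 days = December 30, 2022.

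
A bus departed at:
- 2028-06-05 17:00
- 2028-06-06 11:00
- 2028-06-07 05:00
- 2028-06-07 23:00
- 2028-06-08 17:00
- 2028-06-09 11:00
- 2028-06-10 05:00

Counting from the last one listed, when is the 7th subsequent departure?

The interval is a steady 18 hours (18, 18, 18, 18, 18, 18).
2028-06-10 05:00 + 18 h = 2028-06-10 23:00.
2028-06-10 23:00 + 18 h = 2028-06-11 17:00.
2028-06-11 17:00 + 18 h = 2028-06-12 11:00.
2028-06-12 11:00 + 18 h = 2028-06-13 05:00.
2028-06-13 05:00 + 18 h = 2028-06-13 23:00.
2028-06-13 23:00 + 18 h = 2028-06-14 17:00.
2028-06-14 17:00 + 18 h = 2028-06-15 11:00.

2028-06-15 11:00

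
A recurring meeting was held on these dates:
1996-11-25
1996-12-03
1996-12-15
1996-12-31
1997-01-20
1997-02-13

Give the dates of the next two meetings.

1997-03-13, 1997-04-14

Intervals are 8, 12, 16, 20, 24 days — an arithmetic progression with common difference 4.
Next gap: 28 days. 1997-02-13 + 28 days = 1997-03-13.
Next gap: 32 days. 1997-03-13 + 32 days = 1997-04-14.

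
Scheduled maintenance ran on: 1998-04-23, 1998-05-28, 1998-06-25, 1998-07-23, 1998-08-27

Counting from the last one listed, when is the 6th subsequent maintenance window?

1999-02-25

These are Thursdays at 28- or 35-day spacing (35, 28, 28, 35).
The pattern: 4th Thursday of the month.
4th Thursday of September 1998: 1998-09-24.
4th Thursday of October 1998: 1998-10-22.
4th Thursday of November 1998: 1998-11-26.
December 1998 — 4th Thursday is 1998-12-24.
January 1999 — 4th Thursday is 1999-01-28.
February 1999 — 4th Thursday is 1999-02-25.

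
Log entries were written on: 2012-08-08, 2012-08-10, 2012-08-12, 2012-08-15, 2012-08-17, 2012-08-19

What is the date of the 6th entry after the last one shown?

Gaps: 2, 2, 3, 2, 2 days — not constant, but cyclic with period 3.
The events fall on every Wednesday, Friday and Sunday.
The following Wednesday is 2012-08-22.
Next Friday: 2012-08-24.
Next Sunday: 2012-08-26.
Next Wednesday: 2012-08-29.
The following Friday is 2012-08-31.
Next Sunday: 2012-09-02.

2012-09-02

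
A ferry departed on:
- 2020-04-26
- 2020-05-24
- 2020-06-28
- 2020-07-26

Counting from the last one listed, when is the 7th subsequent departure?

2021-02-28

All dates are Sundays, 28, 35, 28 days apart.
Specifically, the 4th Sunday of each month.
August 2020 — 4th Sunday is 2020-08-23.
4th Sunday of September 2020: 2020-09-27.
October 2020 — 4th Sunday is 2020-10-25.
November 2020 — 4th Sunday is 2020-11-22.
4th Sunday of December 2020: 2020-12-27.
January 2021 — 4th Sunday is 2021-01-24.
February 2021 — 4th Sunday is 2021-02-28.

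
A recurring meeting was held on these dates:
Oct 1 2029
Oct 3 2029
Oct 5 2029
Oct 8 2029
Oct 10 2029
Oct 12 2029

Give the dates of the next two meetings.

The gap pattern 2, 2, 3, 2, 2 repeats every 3 events.
These are the Mondays, Wednesdays and Fridays of each week.
The following Monday is Oct 15 2029.
Next Wednesday: Oct 17 2029.

Oct 15 2029, Oct 17 2029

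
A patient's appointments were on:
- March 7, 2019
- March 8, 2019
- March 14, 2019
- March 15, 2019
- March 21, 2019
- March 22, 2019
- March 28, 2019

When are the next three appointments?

March 29, 2019; April 4, 2019; April 5, 2019

The gap pattern 1, 6, 1, 6, 1, 6 repeats every 2 events.
These are the Thursdays and Fridays of each week.
The following Friday is March 29, 2019.
The following Thursday is April 4, 2019.
The following Friday is April 5, 2019.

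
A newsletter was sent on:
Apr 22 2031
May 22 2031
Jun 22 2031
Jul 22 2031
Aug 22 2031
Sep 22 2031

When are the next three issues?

Oct 22 2031, Nov 22 2031, Dec 22 2031

Gaps: 30, 31, 30, 31, 31 days — not constant. Every event is on the 22nd of the month.
Pattern: the 22nd of each month.
October 2031: Oct 22 2031.
Next: November 2031 → Nov 22 2031.
Next: December 2031 → Dec 22 2031.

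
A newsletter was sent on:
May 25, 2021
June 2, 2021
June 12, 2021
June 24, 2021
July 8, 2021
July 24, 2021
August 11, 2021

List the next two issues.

August 31, 2021; September 22, 2021

Intervals are 8, 10, 12, 14, 16, 18 days — an arithmetic progression with common difference 2.
Next gap: 20 days. August 11, 2021 + 20 days = August 31, 2021.
Next gap: 22 days. August 31, 2021 + 22 days = September 22, 2021.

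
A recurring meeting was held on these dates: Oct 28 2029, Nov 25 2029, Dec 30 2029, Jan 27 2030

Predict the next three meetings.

Every date is a Sunday; gaps 28, 35, 28 days.
Each is the last Sunday of its month (at least one falls on the 29th or later, ruling out '4th Sunday').
Last Sunday of February 2030: Feb 24 2030.
Last Sunday of March 2030: Mar 31 2030.
Last Sunday of April 2030: Apr 28 2030.

Feb 24 2030, Mar 31 2030, Apr 28 2030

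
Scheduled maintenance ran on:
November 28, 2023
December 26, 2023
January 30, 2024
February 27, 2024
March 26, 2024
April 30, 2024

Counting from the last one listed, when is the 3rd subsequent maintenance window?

July 30, 2024

All Tuesdays; the gaps (28, 35, 28, 28, 35) vary with month length.
This is the last Tuesday of each month.
Last Tuesday of May 2024: May 28, 2024.
Last Tuesday of June 2024: June 25, 2024.
Last Tuesday of July 2024: July 30, 2024.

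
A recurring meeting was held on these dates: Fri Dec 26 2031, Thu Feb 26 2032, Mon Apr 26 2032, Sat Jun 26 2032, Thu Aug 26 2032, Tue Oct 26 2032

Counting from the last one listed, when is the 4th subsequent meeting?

Each date is the 26th; the gaps (62, 60, 61, 61, 61) track the month lengths.
The rule is the 26th of every 2 months.
December 2032: Sun Dec 26 2032.
February 2033: Sat Feb 26 2033.
April 2033: Tue Apr 26 2033.
June 2033: Sun Jun 26 2033.

Sun Jun 26 2033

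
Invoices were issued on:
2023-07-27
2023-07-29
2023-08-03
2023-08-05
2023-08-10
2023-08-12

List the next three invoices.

Gaps: 2, 5, 2, 5, 2 days — not constant, but cyclic with period 2.
The events fall on every Thursday and Saturday.
Next Thursday: 2023-08-17.
The following Saturday is 2023-08-19.
Next Thursday: 2023-08-24.

2023-08-17, 2023-08-19, 2023-08-24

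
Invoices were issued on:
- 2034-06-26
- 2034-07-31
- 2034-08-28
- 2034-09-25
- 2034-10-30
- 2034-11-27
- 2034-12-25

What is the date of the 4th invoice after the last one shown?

All Mondays; the gaps (35, 28, 28, 35, 28, 28) vary with month length.
This is the last Monday of each month.
Last Monday of January 2035: 2035-01-29.
Last Monday of February 2035: 2035-02-26.
Last Monday of March 2035: 2035-03-26.
April 2035 ends with Monday 2035-04-30.

2035-04-30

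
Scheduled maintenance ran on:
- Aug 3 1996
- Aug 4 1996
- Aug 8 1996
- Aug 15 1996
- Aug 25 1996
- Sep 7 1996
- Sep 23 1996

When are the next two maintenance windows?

Oct 12 1996, Nov 3 1996

Gaps: 1, 4, 7, 10, 13, 16 days — each gap is 3 larger than the previous one.
Next gap: 19 days. Sep 23 1996 + 19 days = Oct 12 1996.
Next gap: 22 days. Oct 12 1996 + 22 days = Nov 3 1996.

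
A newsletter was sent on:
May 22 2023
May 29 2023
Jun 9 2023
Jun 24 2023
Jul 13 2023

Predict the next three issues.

Aug 5 2023, Sep 1 2023, Oct 2 2023

Gaps: 7, 11, 15, 19 days — each gap is 4 larger than the previous one.
Next gap: 23 days. Jul 13 2023 + 23 days = Aug 5 2023.
Next gap: 27 days. Aug 5 2023 + 27 days = Sep 1 2023.
Next gap: 31 days. Sep 1 2023 + 31 days = Oct 2 2023.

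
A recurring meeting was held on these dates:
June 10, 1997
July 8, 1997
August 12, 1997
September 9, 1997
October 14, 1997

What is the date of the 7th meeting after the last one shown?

May 12, 1998

Gaps: 28, 35, 28, 35 days — a mix of 28 and 35. Every date is a Tuesday.
Each is the 2nd Tuesday of its month.
November 1997 — 2nd Tuesday is November 11, 1997.
December 1997 — 2nd Tuesday is December 9, 1997.
2nd Tuesday of January 1998: January 13, 1998.
February 1998 — 2nd Tuesday is February 10, 1998.
March 1998 — 2nd Tuesday is March 10, 1998.
April 1998 — 2nd Tuesday is April 14, 1998.
2nd Tuesday of May 1998: May 12, 1998.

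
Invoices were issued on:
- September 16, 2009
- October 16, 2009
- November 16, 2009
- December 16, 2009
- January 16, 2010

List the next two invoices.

Gaps: 30, 31, 30, 31 days — not constant. Every event is on the 16th of the month.
Pattern: the 16th of each month.
Next: February 2010 → February 16, 2010.
Next: March 2010 → March 16, 2010.

February 16, 2010; March 16, 2010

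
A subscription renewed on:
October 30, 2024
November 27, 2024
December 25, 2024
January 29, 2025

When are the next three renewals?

All Wednesdays; the gaps (28, 28, 35) vary with month length.
This is the last Wednesday of each month.
February 2025 ends with Wednesday February 26, 2025.
Last Wednesday of March 2025: March 26, 2025.
April 2025 ends with Wednesday April 30, 2025.

February 26, 2025; March 26, 2025; April 30, 2025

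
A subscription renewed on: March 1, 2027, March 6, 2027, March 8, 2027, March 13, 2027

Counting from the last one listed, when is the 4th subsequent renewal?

March 27, 2027

The gap pattern 5, 2, 5 repeats every 2 events.
These are the Mondays and Saturdays of each week.
Next Monday: March 15, 2027.
The following Saturday is March 20, 2027.
The following Monday is March 22, 2027.
The following Saturday is March 27, 2027.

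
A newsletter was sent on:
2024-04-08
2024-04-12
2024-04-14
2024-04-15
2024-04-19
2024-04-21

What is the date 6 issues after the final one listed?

The gap pattern 4, 2, 1, 4, 2 repeats every 3 events.
These are the Mondays, Fridays and Sundays of each week.
Next Monday: 2024-04-22.
The following Friday is 2024-04-26.
The following Sunday is 2024-04-28.
Next Monday: 2024-04-29.
The following Friday is 2024-05-03.
The following Sunday is 2024-05-05.

2024-05-05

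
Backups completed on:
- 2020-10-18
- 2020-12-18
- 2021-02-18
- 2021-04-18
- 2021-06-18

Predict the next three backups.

2021-08-18, 2021-10-18, 2021-12-18

The day-of-month is always 18 (61, 62, 59, 61 days between events).
So this recurs on the 18th of every 2 months.
Next: August 2021 → 2021-08-18.
Next: October 2021 → 2021-10-18.
December 2021: 2021-12-18.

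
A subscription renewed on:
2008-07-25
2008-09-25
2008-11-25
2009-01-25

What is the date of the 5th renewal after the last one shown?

Each date is the 25th; the gaps (62, 61, 61) track the month lengths.
The rule is the 25th of every 2 months.
Next: March 2009 → 2009-03-25.
May 2009: 2009-05-25.
July 2009: 2009-07-25.
Next: September 2009 → 2009-09-25.
Next: November 2009 → 2009-11-25.

2009-11-25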